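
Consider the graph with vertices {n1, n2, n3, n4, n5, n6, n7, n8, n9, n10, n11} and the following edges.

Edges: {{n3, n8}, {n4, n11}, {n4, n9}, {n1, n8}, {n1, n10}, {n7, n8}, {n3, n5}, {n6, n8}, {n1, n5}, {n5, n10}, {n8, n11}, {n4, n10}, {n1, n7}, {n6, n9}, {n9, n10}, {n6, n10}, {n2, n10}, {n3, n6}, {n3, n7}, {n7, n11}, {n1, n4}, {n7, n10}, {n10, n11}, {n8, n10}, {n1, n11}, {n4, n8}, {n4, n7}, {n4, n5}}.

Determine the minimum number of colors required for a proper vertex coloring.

n1, n4, n7, n8, n10, n11 are pairwise adjacent (a clique of size 6), so at least 6 colors are needed.
6 colors suffice: n1=4, n2=2, n3=1, n4=3, n5=2, n6=3, n7=5, n8=2, n9=2, n10=1, n11=6. No two adjacent vertices share a color.

6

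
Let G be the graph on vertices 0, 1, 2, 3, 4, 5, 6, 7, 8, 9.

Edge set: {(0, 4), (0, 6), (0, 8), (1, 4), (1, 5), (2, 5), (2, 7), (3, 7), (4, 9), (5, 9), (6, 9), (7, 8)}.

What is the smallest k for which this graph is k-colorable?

3

The cycle 5-2-7-8-0-4-1-5 has odd length 7, so it cannot be 2-colored; at least 3 colors are needed.
3 colors suffice: color red → {0, 1, 7, 9}; color blue → {3, 4, 5, 6, 8}; color green → {2}. Each edge has distinct colors on its endpoints.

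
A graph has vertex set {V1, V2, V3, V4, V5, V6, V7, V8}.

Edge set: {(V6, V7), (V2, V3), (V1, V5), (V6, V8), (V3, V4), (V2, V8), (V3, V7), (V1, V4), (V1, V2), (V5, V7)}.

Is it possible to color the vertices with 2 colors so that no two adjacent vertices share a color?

The cycle V6-V8-V2-V3-V7-V6 has odd length 5, so it cannot be 2-colored; at least 3 colors are needed.
So 2 colors are not enough.

No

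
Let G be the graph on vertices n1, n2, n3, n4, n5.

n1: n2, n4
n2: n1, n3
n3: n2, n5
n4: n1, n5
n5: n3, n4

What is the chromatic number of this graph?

The cycle n2-n3-n5-n4-n1-n2 has odd length 5, so it cannot be 2-colored; at least 3 colors are needed.
A valid assignment using 3 colors: n1=2, n2=1, n3=2, n4=3, n5=1. Every edge joins two different colors.

3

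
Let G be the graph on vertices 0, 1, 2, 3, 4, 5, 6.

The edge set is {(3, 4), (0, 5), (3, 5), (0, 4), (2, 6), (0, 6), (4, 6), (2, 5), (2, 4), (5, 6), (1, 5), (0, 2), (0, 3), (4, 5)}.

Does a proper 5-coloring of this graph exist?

The chromatic number is 5. 0, 2, 4, 5, 6 are pairwise adjacent (a clique of size 5), so at least 5 colors are needed.
5 colors suffice: color red → {5}; color blue → {0, 1}; color green → {4}; color yellow → {2, 3}; color purple → {6}.
That is already a proper 5-coloring.

Yes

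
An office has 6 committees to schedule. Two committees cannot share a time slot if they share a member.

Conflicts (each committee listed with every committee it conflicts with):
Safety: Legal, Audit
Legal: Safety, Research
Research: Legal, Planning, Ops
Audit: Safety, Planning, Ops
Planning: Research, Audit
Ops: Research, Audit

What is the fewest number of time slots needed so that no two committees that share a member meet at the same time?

The cycle Audit-Ops-Research-Legal-Safety-Audit has odd length 5, so it cannot be 2-colored; at least 3 time slots are needed.
3 time slots suffice: time slot 1 → {Research, Audit}; time slot 2 → {Legal, Planning, Ops}; time slot 3 → {Safety}. Each listed conflict is separated.

3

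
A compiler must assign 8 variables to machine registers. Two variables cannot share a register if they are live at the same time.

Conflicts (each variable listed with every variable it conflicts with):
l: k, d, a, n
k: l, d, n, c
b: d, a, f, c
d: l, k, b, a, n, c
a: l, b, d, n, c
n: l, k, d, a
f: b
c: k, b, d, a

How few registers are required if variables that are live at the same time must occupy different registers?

4

b, d, a, c pairwise conflict, so at least 4 registers are needed.
Using 4 registers: l=3, k=2, b=3, d=1, a=2, n=4, f=1, c=4. Every pair that conflicts lands in different registers.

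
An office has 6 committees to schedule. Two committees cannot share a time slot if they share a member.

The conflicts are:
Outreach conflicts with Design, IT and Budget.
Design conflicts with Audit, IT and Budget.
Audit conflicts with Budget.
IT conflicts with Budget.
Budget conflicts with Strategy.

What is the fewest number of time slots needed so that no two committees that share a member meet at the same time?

Outreach, Design, IT, Budget are mutually in conflict, so at least 4 time slots are needed.
4 time slots suffice: Outreach=4, Design=2, Audit=3, IT=3, Budget=1, Strategy=2. Each listed conflict is separated.

4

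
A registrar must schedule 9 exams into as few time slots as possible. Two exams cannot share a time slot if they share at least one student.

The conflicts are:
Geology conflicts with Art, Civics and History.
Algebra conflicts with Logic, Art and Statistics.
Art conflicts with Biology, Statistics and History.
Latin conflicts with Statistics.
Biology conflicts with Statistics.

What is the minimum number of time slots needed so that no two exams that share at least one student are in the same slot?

Algebra, Art, Statistics are mutually in conflict, so at least 3 time slots are needed.
A valid assignment using 3 time slots: Geology=2, Algebra=3, Logic=1, Art=1, Latin=1, Biology=3, Civics=1, Statistics=2, History=3. No two conflicting exams share a time slot.

3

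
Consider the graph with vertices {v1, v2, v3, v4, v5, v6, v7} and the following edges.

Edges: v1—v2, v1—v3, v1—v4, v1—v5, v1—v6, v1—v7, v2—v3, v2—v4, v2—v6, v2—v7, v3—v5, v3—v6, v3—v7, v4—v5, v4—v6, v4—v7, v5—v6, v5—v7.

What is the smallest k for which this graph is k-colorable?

v1, v4, v5, v6 are mutually adjacent (a clique of size 4), so at least 4 colors are needed.
4 colors suffice: v1=R, v2=Y, v3=B, v4=B, v5=Y, v6=G, v7=G. Every edge joins two different colors.

4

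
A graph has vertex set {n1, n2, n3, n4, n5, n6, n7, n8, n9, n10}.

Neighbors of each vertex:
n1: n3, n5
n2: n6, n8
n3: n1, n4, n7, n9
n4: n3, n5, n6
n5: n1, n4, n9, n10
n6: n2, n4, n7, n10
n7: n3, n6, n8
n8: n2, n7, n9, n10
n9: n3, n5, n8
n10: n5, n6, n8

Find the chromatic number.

n4 and n6 are adjacent, so at least 2 colors are needed.
One proper 2-coloring: n1=2, n2=2, n3=1, n4=2, n5=1, n6=1, n7=2, n8=1, n9=2, n10=2. Every edge joins two different colors.

2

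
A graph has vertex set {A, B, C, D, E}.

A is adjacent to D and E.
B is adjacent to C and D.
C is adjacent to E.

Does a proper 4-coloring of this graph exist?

Yes

The chromatic number is 3. The cycle D-B-C-E-A-D has odd length 5, so it cannot be 2-colored; at least 3 colors are needed.
3 colors suffice: color red → {A, C}; color blue → {B, E}; color green → {D}.
Since 4 ≥ 3, a proper 4-coloring certainly exists.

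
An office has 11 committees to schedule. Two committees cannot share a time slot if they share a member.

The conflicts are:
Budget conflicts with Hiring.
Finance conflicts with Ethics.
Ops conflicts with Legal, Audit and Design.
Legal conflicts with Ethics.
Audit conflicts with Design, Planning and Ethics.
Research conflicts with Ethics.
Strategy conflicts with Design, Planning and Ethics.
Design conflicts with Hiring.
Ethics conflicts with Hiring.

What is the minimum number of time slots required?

3

Ops, Audit, Design all conflict with each other, so at least 3 time slots are needed.
A valid assignment using 3 time slots: Budget=1, Finance=2, Ops=3, Legal=2, Audit=2, Research=2, Strategy=2, Design=1, Planning=1, Ethics=1, Hiring=2. No two conflicting committees share a time slot.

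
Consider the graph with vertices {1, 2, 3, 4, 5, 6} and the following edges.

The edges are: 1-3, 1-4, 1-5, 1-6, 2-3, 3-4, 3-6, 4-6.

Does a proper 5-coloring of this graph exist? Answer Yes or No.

Yes

The chromatic number is 4. 1, 3, 4, 6 are mutually adjacent (a clique of size 4), so at least 4 colors are needed.
4 colors suffice: 1=blue, 2=blue, 3=red, 4=green, 5=red, 6=yellow.
Since 5 ≥ 4, a proper 5-coloring certainly exists.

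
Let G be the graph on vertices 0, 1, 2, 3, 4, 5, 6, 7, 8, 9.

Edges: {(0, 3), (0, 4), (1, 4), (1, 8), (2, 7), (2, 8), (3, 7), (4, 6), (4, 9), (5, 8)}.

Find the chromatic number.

The cycle 4-1-8-2-7-3-0-4 has odd length 7, so it cannot be 2-colored; at least 3 colors are needed.
3 colors suffice: color a → {4, 7, 8}; color b → {0, 1, 2, 5, 6, 9}; color c → {3}. No two adjacent vertices share a color.

3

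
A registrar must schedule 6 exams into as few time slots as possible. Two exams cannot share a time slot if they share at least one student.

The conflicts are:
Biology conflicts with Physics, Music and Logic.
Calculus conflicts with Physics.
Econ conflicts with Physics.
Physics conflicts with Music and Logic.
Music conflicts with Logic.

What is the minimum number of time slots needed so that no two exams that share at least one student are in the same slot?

4

Biology, Physics, Music, Logic pairwise conflict, so at least 4 time slots are needed.
A valid assignment using 4 time slots: Biology=2, Calculus=2, Econ=2, Physics=1, Music=4, Logic=3. No two conflicting exams share a time slot.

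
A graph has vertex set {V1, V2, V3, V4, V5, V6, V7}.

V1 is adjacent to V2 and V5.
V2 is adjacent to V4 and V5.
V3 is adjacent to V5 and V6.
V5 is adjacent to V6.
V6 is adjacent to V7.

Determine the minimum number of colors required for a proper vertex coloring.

V3, V5, V6 form a triangle, so at least 3 colors are needed.
One proper 3-coloring: V1=3, V2=2, V3=3, V4=1, V5=1, V6=2, V7=1. Every edge joins two different colors.

3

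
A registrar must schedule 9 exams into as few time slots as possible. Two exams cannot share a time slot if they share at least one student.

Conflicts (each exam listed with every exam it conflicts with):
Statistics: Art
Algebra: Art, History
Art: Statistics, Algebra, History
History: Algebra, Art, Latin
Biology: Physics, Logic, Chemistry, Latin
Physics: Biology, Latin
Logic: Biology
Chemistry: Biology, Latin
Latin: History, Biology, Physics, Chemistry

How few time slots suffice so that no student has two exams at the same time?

3

Algebra, Art, History all conflict with each other, so at least 3 time slots are needed.
3 time slots suffice: time slot 1 → {Statistics, History, Biology}; time slot 2 → {Art, Logic, Latin}; time slot 3 → {Algebra, Physics, Chemistry}. Every pair that conflicts lands in different time slots.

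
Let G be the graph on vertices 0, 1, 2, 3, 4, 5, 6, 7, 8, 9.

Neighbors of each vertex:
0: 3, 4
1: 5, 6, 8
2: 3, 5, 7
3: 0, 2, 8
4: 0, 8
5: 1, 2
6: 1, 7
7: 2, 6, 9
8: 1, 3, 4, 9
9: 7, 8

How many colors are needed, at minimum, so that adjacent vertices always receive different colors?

3

The cycle 5-1-6-7-2-5 has odd length 5, so it cannot be 2-colored; at least 3 colors are needed.
A valid assignment using 3 colors: 0=red, 1=blue, 2=blue, 3=green, 4=blue, 5=red, 6=green, 7=red, 8=red, 9=blue. Each edge has distinct colors on its endpoints.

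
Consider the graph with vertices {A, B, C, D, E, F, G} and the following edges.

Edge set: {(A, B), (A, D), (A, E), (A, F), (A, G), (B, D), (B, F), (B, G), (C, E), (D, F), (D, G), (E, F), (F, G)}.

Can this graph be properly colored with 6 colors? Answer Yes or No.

The chromatic number is 5. A, B, D, F, G are mutually adjacent (a clique of size 5), so at least 5 colors are needed.
One proper 5-coloring: A=1, B=4, C=1, D=5, E=3, F=2, G=3.
Since 6 ≥ 5, a proper 6-coloring certainly exists.

Yes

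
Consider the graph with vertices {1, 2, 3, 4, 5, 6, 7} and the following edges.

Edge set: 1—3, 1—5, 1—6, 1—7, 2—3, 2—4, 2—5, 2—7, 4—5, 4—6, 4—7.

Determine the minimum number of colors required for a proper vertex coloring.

2, 4, 5 are pairwise adjacent, so at least 3 colors are needed.
A valid assignment using 3 colors: 1=red, 2=blue, 3=green, 4=red, 5=green, 6=blue, 7=green. Each edge has distinct colors on its endpoints.

3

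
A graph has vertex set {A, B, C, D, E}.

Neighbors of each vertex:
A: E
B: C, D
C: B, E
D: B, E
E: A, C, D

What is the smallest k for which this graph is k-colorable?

2

B and C are adjacent, so at least 2 colors are needed.
A valid assignment using 2 colors: A=blue, B=red, C=blue, D=blue, E=red. Each edge has distinct colors on its endpoints.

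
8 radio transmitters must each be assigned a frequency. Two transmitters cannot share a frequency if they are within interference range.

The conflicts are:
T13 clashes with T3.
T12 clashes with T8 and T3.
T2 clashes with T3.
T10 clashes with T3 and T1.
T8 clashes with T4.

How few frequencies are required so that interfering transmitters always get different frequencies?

2

T8 and T4 conflict, so at least 2 frequencies are needed.
A valid assignment using 2 frequencies: T13=2, T12=2, T2=2, T10=2, T8=1, T3=1, T4=2, T1=1. Every pair that conflicts lands in different frequencies.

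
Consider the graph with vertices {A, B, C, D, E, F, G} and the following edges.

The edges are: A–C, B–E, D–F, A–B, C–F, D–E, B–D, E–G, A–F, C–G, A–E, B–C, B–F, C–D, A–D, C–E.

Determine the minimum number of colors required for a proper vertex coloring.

5

A, B, C, D, E are pairwise adjacent (a clique of size 5), so at least 5 colors are needed.
A valid assignment using 5 colors: A=green, B=yellow, C=red, D=purple, E=blue, F=blue, G=green. Each edge has distinct colors on its endpoints.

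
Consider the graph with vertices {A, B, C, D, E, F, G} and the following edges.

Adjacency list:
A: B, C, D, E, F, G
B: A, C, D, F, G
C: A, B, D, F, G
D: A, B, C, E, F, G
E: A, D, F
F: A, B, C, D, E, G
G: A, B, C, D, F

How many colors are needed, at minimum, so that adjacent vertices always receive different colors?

6

A, B, C, D, F, G are pairwise adjacent (a clique of size 6), so at least 6 colors are needed.
6 colors suffice: color 1 → {F}; color 2 → {A}; color 3 → {D}; color 4 → {B, E}; color 5 → {G}; color 6 → {C}. Each edge has distinct colors on its endpoints.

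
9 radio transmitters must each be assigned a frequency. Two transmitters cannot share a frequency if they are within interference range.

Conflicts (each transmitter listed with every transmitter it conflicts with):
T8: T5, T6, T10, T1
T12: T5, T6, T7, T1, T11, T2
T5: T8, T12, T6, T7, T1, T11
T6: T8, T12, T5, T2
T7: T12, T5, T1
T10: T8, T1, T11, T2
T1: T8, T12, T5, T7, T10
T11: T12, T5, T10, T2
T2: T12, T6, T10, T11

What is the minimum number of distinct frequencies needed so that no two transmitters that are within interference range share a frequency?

4

T12, T5, T7, T1 are mutually in conflict, so at least 4 frequencies are needed.
4 frequencies suffice: frequency 1 → {T5, T10}; frequency 2 → {T8, T12}; frequency 3 → {T6, T1, T11}; frequency 4 → {T7, T2}. Each listed conflict is separated.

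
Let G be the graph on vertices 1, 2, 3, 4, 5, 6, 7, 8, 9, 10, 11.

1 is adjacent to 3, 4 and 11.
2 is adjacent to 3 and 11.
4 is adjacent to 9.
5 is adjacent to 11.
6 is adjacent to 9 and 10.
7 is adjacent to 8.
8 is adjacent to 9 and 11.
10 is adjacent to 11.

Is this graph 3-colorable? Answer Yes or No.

The chromatic number is 3. The cycle 11-10-6-9-8-11 has odd length 5, so it cannot be 2-colored; at least 3 colors are needed.
One proper 3-coloring: 1=blue, 2=blue, 3=red, 4=green, 5=blue, 6=blue, 7=red, 8=blue, 9=red, 10=green, 11=red.
That is already a proper 3-coloring.

Yes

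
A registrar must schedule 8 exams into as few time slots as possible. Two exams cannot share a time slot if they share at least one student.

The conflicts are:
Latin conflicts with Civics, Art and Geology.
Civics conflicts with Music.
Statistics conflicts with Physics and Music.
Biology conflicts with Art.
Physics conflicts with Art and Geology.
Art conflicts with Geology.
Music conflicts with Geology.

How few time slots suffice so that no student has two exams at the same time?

3

Latin, Art, Geology pairwise conflict, so at least 3 time slots are needed.
3 time slots suffice: time slot 1 → {Art, Music}; time slot 2 → {Civics, Statistics, Biology, Geology}; time slot 3 → {Latin, Physics}. Each listed conflict is separated.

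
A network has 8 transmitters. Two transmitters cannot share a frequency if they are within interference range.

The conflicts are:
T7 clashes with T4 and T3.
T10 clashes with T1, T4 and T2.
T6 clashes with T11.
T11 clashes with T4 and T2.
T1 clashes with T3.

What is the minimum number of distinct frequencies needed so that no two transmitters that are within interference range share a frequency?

3

The cycle T10-T4-T7-T3-T1-T10 has odd length 5, so it cannot be 2-colored; at least 3 frequencies are needed.
3 frequencies suffice: T7=2, T10=2, T6=1, T11=2, T1=3, T4=1, T2=1, T3=1. No two conflicting transmitters share a frequency.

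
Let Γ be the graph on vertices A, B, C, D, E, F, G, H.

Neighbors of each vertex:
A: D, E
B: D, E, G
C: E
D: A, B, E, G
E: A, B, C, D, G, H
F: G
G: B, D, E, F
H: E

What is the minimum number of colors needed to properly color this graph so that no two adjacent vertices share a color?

4

B, D, E, G form a clique, so at least 4 colors are needed.
A valid assignment using 4 colors: A=blue, B=yellow, C=blue, D=green, E=red, F=red, G=blue, H=blue. Each edge has distinct colors on its endpoints.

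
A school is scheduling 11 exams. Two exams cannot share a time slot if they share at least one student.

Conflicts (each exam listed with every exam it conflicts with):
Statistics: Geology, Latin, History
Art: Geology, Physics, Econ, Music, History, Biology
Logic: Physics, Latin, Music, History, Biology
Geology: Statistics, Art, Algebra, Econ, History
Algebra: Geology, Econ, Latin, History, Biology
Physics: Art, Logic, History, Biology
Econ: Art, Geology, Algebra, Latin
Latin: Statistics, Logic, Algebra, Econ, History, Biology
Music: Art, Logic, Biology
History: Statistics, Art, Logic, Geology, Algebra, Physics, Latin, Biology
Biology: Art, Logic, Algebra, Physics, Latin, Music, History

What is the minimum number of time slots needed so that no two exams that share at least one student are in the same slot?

4

Logic, Physics, History, Biology all conflict with each other, so at least 4 time slots are needed.
A valid assignment using 4 time slots: Statistics=3, Art=3, Logic=3, Geology=2, Algebra=3, Physics=4, Econ=1, Latin=4, Music=1, History=1, Biology=2. Each listed conflict is separated.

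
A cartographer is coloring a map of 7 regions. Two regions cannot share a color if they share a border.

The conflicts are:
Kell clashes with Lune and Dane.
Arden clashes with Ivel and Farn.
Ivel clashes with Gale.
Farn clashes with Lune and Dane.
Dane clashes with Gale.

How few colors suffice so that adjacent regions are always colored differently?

3

The cycle Arden-Farn-Dane-Gale-Ivel-Arden has odd length 5, so it cannot be 2-colored; at least 3 colors are needed.
3 colors suffice: color 1 → {Ivel, Lune, Dane}; color 2 → {Kell, Farn, Gale}; color 3 → {Arden}. Each listed conflict is separated.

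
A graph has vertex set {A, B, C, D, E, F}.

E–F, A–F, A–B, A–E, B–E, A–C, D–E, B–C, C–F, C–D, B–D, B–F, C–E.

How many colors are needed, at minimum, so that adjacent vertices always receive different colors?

5

A, B, C, E, F form a clique, so at least 5 colors are needed.
5 colors suffice: color 1 → {B}; color 2 → {E}; color 3 → {C}; color 4 → {A, D}; color 5 → {F}. Every edge joins two different colors.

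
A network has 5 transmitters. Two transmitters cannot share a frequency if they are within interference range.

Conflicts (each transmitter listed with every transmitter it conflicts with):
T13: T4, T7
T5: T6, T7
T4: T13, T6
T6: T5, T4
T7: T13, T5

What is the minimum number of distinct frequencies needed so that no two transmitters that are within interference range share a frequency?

3

The cycle T5-T7-T13-T4-T6-T5 has odd length 5, so it cannot be 2-colored; at least 3 frequencies are needed.
3 frequencies suffice: frequency 1 → {T13, T6}; frequency 2 → {T5, T4}; frequency 3 → {T7}. Each listed conflict is separated.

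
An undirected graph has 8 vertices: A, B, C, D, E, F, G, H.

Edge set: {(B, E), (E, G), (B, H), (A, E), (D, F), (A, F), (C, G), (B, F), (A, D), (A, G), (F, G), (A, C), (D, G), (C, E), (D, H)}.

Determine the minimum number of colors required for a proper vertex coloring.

4

A, D, F, G are pairwise adjacent (a clique of size 4), so at least 4 colors are needed.
4 colors suffice: color 1 → {A, B}; color 2 → {G, H}; color 3 → {E, F}; color 4 → {C, D}. Each edge has distinct colors on its endpoints.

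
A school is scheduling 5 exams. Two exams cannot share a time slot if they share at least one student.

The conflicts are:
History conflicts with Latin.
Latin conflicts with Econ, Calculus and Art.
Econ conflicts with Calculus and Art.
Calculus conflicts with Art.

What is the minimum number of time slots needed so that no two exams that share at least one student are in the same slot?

Latin, Econ, Calculus, Art are mutually in conflict, so at least 4 time slots are needed.
Using 4 time slots: History=2, Latin=1, Econ=4, Calculus=3, Art=2. No two conflicting exams share a time slot.

4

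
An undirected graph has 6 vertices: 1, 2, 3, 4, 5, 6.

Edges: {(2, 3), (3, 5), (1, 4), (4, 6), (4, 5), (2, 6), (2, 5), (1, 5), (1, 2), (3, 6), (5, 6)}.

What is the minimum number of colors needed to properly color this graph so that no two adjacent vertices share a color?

4

2, 3, 5, 6 form a clique, so at least 4 colors are needed.
4 colors suffice: color red → {5}; color blue → {1, 6}; color green → {2, 4}; color yellow → {3}. Every edge joins two different colors.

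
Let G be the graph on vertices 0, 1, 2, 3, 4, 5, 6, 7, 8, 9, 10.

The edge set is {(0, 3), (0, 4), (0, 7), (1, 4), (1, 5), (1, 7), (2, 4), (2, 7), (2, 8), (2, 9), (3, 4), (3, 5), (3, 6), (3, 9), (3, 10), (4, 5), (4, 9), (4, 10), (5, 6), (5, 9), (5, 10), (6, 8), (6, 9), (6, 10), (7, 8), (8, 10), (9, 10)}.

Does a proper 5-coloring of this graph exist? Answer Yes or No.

The chromatic number is 5. 3, 4, 5, 9, 10 are mutually adjacent (a clique of size 5), so at least 5 colors are needed.
5 colors suffice: color red → {4, 6, 7}; color blue → {0, 1, 8, 9}; color green → {2, 5}; color yellow → {10}; color purple → {3}.
That is already a proper 5-coloring.

Yes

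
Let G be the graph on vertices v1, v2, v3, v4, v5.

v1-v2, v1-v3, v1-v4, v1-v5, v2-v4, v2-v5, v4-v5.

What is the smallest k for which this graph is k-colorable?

v1, v2, v4, v5 form a clique, so at least 4 colors are needed.
4 colors suffice: color red → {v1}; color blue → {v2, v3}; color green → {v5}; color yellow → {v4}. No two adjacent vertices share a color.

4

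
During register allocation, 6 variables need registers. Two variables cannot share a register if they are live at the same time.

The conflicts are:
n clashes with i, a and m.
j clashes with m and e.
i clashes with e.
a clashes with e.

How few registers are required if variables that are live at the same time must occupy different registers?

3

The cycle n-a-e-j-m-n has odd length 5, so it cannot be 2-colored; at least 3 registers are needed.
3 registers suffice: n=1, j=2, i=2, a=2, m=3, e=1. Every pair that conflicts lands in different registers.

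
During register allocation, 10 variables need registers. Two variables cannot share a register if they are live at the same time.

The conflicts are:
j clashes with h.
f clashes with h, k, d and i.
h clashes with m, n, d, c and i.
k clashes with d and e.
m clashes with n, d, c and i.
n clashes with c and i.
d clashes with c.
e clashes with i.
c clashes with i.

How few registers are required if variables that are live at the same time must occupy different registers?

5

h, m, n, c, i are mutually in conflict, so at least 5 registers are needed.
5 registers suffice: register 1 → {h, k}; register 2 → {j, d, i}; register 3 → {f, e, c}; register 4 → {m}; register 5 → {n}. Each listed conflict is separated.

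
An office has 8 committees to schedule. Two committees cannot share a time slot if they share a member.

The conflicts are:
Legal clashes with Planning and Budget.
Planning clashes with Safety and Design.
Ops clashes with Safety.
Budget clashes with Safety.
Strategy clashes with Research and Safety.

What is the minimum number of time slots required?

2

Strategy and Safety conflict, so at least 2 time slots are needed.
2 time slots suffice: time slot 1 → {Legal, Research, Safety, Design}; time slot 2 → {Planning, Ops, Budget, Strategy}. Each listed conflict is separated.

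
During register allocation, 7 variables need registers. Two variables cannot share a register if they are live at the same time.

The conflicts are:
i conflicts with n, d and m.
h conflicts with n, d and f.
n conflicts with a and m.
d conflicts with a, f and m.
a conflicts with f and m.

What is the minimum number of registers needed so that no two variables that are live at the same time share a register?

d, a, f pairwise conflict, so at least 3 registers are needed.
3 registers suffice: register 1 → {n, d}; register 2 → {i, h, a}; register 3 → {f, m}. Each listed conflict is separated.

3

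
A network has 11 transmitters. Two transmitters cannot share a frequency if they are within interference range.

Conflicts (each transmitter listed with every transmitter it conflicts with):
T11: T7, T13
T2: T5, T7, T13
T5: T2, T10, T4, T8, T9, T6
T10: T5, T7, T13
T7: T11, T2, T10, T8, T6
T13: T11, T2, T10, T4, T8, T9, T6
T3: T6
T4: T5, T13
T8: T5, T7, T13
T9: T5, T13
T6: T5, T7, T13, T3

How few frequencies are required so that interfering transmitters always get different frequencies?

T10 and T7 conflict, so at least 2 frequencies are needed.
2 frequencies suffice: frequency 1 → {T5, T7, T13, T3}; frequency 2 → {T11, T2, T10, T4, T8, T9, T6}. No two conflicting transmitters share a frequency.

2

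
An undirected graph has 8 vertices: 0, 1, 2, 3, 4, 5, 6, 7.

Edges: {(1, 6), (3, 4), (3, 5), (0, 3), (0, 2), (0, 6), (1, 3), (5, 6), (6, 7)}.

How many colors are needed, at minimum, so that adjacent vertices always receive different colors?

0 and 3 are adjacent, so at least 2 colors are needed.
One proper 2-coloring: 0=blue, 1=blue, 2=red, 3=red, 4=blue, 5=blue, 6=red, 7=blue. Every edge joins two different colors.

2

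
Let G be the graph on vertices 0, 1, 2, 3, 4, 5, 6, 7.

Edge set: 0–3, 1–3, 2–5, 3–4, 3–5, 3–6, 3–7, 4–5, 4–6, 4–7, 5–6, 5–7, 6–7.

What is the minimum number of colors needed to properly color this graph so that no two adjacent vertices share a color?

5

3, 4, 5, 6, 7 are mutually adjacent (a clique of size 5), so at least 5 colors are needed.
5 colors suffice: 0=b, 1=b, 2=a, 3=a, 4=e, 5=b, 6=d, 7=c. No two adjacent vertices share a color.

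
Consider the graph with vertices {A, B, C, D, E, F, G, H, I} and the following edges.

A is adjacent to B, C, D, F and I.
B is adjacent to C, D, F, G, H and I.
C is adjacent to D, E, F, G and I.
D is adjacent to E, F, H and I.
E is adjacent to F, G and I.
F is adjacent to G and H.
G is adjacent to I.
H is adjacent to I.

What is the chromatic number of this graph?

5

A, B, C, D, I form a clique, so at least 5 colors are needed.
5 colors suffice: A=5, B=3, C=2, D=1, E=3, F=4, G=1, H=2, I=4. Each edge has distinct colors on its endpoints.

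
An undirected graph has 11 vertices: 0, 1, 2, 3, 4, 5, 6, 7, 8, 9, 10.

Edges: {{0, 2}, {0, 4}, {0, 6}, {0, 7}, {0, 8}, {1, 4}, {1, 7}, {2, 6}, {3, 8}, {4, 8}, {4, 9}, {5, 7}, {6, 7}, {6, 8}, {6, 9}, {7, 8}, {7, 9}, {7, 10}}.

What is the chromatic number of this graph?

4

0, 6, 7, 8 are mutually adjacent (a clique of size 4), so at least 4 colors are needed.
4 colors suffice: 0=blue, 1=blue, 2=red, 3=red, 4=red, 5=blue, 6=green, 7=red, 8=yellow, 9=blue, 10=blue. Every edge joins two different colors.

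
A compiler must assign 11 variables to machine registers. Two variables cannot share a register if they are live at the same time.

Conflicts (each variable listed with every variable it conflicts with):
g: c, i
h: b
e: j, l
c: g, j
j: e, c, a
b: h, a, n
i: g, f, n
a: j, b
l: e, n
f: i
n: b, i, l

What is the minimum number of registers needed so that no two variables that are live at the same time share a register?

3

The cycle g-i-n-b-a-j-c-g has odd length 7, so it cannot be 2-colored; at least 3 registers are needed.
3 registers suffice: register 1 → {j, b, i, l}; register 2 → {h, e, c, a, f, n}; register 3 → {g}. No two conflicting variables share a register.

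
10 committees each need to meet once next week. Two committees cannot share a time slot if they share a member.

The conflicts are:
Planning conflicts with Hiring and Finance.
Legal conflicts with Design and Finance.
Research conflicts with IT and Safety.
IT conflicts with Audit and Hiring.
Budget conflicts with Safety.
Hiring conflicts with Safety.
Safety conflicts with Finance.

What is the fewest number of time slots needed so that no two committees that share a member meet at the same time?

2

Hiring and Safety conflict, so at least 2 time slots are needed.
Using 2 time slots: Planning=1, Legal=1, Research=2, IT=1, Budget=2, Audit=2, Hiring=2, Safety=1, Design=2, Finance=2. Each listed conflict is separated.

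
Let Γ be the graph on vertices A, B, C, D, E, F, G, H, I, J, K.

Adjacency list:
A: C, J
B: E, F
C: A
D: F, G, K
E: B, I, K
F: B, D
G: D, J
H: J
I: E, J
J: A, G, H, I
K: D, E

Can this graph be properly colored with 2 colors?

No

The cycle K-E-B-F-D-K has odd length 5, so it cannot be 2-colored; at least 3 colors are needed.
So 2 colors are not enough.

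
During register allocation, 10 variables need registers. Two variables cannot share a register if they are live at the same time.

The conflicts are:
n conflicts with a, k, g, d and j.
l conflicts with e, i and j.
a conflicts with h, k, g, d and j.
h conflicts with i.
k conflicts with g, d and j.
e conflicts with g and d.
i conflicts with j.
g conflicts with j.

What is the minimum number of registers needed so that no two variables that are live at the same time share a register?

5

n, a, k, g, j pairwise conflict, so at least 5 registers are needed.
5 registers suffice: register 1 → {h, d, j}; register 2 → {a, e, i}; register 3 → {l, g}; register 4 → {k}; register 5 → {n}. Every pair that conflicts lands in different registers.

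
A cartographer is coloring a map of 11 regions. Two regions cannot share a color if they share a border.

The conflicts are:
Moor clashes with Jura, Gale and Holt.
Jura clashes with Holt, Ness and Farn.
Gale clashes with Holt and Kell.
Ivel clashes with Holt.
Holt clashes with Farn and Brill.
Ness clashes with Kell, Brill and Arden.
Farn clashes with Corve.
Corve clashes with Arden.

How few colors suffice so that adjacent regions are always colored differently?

3

Moor, Jura, Holt pairwise conflict, so at least 3 colors are needed.
3 colors suffice: color 1 → {Holt, Ness, Corve}; color 2 → {Jura, Gale, Ivel, Brill, Arden}; color 3 → {Moor, Farn, Kell}. Each listed conflict is separated.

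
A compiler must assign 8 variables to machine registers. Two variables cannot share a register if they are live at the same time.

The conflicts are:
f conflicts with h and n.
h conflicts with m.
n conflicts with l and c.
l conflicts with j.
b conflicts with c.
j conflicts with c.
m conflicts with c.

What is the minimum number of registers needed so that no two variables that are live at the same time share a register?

3

The cycle c-m-h-f-n-c has odd length 5, so it cannot be 2-colored; at least 3 registers are needed.
3 registers suffice: register 1 → {h, l, c}; register 2 → {n, b, j, m}; register 3 → {f}. Every pair that conflicts lands in different registers.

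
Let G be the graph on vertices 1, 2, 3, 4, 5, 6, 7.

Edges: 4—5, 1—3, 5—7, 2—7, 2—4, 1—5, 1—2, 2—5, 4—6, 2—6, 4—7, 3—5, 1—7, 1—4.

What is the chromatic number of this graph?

5

1, 2, 4, 5, 7 form a clique, so at least 5 colors are needed.
5 colors suffice: color red → {1, 6}; color blue → {3, 4}; color green → {2}; color yellow → {5}; color purple → {7}. Each edge has distinct colors on its endpoints.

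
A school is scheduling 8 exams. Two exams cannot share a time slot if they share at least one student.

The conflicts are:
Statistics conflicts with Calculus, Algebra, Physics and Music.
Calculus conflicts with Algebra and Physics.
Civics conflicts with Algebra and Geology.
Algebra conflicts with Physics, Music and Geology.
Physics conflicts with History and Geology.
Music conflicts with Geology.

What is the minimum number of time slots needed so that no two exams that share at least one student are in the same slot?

4

Statistics, Calculus, Algebra, Physics are mutually in conflict, so at least 4 time slots are needed.
4 time slots suffice: Statistics=3, Calculus=4, Civics=2, Algebra=1, Physics=2, Music=2, History=1, Geology=3. Each listed conflict is separated.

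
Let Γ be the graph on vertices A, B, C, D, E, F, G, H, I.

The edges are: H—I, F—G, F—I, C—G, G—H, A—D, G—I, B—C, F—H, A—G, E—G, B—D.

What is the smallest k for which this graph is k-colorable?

4

F, G, H, I are pairwise adjacent (a clique of size 4), so at least 4 colors are needed.
One proper 4-coloring: A=2, B=2, C=3, D=1, E=2, F=4, G=1, H=2, I=3. No two adjacent vertices share a color.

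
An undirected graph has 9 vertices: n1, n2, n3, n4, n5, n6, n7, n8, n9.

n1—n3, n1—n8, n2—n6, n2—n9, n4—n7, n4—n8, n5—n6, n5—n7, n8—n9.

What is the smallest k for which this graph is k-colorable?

The cycle n9-n8-n4-n7-n5-n6-n2-n9 has odd length 7, so it cannot be 2-colored; at least 3 colors are needed.
3 colors suffice: color 1 → {n3, n6, n7, n8}; color 2 → {n1, n4, n5, n9}; color 3 → {n2}. Every edge joins two different colors.

3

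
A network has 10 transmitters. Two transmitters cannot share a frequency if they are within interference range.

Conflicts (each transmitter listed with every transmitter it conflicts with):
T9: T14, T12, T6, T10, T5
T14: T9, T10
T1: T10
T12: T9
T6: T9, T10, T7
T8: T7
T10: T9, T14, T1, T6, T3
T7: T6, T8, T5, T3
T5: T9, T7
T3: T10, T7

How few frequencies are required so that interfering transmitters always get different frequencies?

T9, T14, T10 all conflict with each other, so at least 3 frequencies are needed.
3 frequencies suffice: frequency 1 → {T9, T1, T7}; frequency 2 → {T12, T8, T10, T5}; frequency 3 → {T14, T6, T3}. No two conflicting transmitters share a frequency.

3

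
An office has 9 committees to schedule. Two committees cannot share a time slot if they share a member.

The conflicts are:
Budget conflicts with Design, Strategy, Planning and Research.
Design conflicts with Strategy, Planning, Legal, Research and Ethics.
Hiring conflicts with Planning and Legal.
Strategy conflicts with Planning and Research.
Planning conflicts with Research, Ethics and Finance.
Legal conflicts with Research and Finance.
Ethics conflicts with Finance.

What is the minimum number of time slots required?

5

Budget, Design, Strategy, Planning, Research pairwise conflict, so at least 5 time slots are needed.
5 time slots suffice: time slot 1 → {Planning, Legal}; time slot 2 → {Design, Hiring, Finance}; time slot 3 → {Research, Ethics}; time slot 4 → {Strategy}; time slot 5 → {Budget}. No two conflicting committees share a time slot.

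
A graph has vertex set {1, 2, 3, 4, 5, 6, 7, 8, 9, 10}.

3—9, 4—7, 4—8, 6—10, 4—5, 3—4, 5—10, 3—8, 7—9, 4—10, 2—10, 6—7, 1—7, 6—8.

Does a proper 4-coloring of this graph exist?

The chromatic number is 3. 3, 4, 8 are pairwise adjacent, so at least 3 colors are needed.
3 colors suffice: color red → {1, 2, 4, 6, 9}; color blue → {3, 7, 10}; color green → {5, 8}.
Since 4 ≥ 3, a proper 4-coloring certainly exists.

Yes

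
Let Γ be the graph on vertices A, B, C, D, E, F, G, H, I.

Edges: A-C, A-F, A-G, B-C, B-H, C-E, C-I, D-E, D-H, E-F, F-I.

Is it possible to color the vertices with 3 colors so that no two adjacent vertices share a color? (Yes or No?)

The chromatic number is 3. The cycle D-E-C-B-H-D has odd length 5, so it cannot be 2-colored; at least 3 colors are needed.
A valid assignment using 3 colors: A=2, B=2, C=1, D=1, E=2, F=1, G=1, H=3, I=2.
That is already a proper 3-coloring.

Yes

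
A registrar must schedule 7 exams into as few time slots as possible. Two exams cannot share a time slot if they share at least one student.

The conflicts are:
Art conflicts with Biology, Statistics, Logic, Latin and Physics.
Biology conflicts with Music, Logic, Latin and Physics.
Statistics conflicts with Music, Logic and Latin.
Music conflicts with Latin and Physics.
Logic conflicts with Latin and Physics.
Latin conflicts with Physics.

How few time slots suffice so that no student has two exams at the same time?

Art, Biology, Logic, Latin, Physics all conflict with each other, so at least 5 time slots are needed.
5 time slots suffice: time slot 1 → {Latin}; time slot 2 → {Biology, Statistics}; time slot 3 → {Art, Music}; time slot 4 → {Physics}; time slot 5 → {Logic}. Every pair that conflicts lands in different time slots.

5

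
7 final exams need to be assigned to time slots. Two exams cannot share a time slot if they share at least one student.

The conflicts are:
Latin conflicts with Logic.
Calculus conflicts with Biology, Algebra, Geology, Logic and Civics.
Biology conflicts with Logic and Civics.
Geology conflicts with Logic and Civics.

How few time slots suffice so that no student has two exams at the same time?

3

Calculus, Biology, Logic all conflict with each other, so at least 3 time slots are needed.
3 time slots suffice: time slot 1 → {Latin, Calculus}; time slot 2 → {Algebra, Logic, Civics}; time slot 3 → {Biology, Geology}. Each listed conflict is separated.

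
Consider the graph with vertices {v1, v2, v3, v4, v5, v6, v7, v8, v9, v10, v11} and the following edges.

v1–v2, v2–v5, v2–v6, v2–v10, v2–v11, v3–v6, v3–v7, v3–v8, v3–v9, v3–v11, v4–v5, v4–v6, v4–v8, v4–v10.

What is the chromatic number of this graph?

v2 and v11 are adjacent, so at least 2 colors are needed.
2 colors suffice: color 1 → {v2, v3, v4}; color 2 → {v1, v5, v6, v7, v8, v9, v10, v11}. No two adjacent vertices share a color.

2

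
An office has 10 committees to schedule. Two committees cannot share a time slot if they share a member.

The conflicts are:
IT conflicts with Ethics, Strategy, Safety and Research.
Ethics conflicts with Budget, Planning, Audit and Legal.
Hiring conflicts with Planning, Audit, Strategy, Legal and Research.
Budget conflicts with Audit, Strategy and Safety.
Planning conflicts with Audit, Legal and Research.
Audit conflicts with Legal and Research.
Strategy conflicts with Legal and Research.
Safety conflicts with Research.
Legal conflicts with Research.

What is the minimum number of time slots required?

5

Hiring, Planning, Audit, Legal, Research are mutually in conflict, so at least 5 time slots are needed.
A valid assignment using 5 time slots: IT=3, Ethics=1, Hiring=4, Budget=3, Planning=5, Audit=2, Strategy=2, Safety=2, Legal=3, Research=1. No two conflicting committees share a time slot.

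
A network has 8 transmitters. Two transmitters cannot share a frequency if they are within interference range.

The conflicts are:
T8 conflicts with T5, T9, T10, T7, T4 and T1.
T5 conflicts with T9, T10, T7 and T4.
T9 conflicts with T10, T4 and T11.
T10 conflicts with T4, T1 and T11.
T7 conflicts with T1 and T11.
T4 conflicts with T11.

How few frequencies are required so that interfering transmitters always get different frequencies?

T8, T5, T9, T10, T4 pairwise conflict, so at least 5 frequencies are needed.
Using 5 frequencies: T8=1, T5=3, T9=4, T10=2, T7=2, T4=5, T1=3, T11=1. Each listed conflict is separated.

5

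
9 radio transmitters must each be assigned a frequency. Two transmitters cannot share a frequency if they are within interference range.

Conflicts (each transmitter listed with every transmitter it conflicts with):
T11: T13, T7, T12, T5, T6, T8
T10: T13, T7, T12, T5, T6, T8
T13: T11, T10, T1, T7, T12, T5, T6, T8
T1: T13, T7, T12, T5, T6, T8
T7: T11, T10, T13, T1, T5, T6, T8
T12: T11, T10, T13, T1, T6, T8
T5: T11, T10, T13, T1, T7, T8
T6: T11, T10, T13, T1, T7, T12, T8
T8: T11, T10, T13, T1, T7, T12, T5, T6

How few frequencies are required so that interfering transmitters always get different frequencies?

5

T10, T13, T7, T5, T8 are mutually in conflict, so at least 5 frequencies are needed.
5 frequencies suffice: T11=5, T10=5, T13=2, T1=5, T7=3, T12=3, T5=4, T6=4, T8=1. Every pair that conflicts lands in different frequencies.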